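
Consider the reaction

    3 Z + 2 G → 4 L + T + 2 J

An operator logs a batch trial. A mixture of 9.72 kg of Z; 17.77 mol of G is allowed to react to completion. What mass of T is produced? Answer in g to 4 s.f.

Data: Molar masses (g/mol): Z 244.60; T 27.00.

n(Z) = 9.720×1000 / 244.60 = 39.74 mol
n(G) = 17.77 mol
n/ν for Z = 39.74/3 = 13.25
n/ν for G = 17.77/2 = 8.885
Smallest n/ν is G → limiting reagent.
n(T) = (1/2) × 17.77 = 8.885 mol
mass = 8.885 × 27.00 = 239.9 g

239.9 g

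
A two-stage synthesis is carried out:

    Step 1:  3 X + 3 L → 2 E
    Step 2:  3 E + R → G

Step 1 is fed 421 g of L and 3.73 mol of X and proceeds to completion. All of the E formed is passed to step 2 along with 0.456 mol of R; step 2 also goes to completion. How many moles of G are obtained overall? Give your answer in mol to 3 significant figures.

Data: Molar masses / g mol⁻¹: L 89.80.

0.456 mol

Step 1:
n(L) = 421.0 / 89.80 = 4.688 mol
n(X) = 3.730 mol
n/ν → L: 1.563, X: 1.243; X is limiting.
n(E) produced = (2/3) × 3.730 = 2.487 mol
Step 2:
n(E) available = 2.487 mol
n(R) = 0.4560 mol
n/ν → E: 0.8290, R: 0.4560; R is limiting.
n(G) = (1/1) × 0.4560 = 0.4560 mol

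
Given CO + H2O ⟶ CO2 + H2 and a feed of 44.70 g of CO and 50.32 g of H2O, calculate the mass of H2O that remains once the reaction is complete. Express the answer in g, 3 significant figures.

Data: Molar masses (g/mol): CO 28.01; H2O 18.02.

21.6 g

n(CO) = 44.70 / 28.01 = 1.596 mol
n(H2O) = 50.32 / 18.02 = 2.792 mol
n/ν for CO = 1.596/1 = 1.596
n/ν for H2O = 2.792/1 = 2.792
Smallest n/ν is CO → limiting reagent.
H2O consumed = (1/1) × 1.596 = 1.596 mol
H2O remaining = 2.792 − 1.596 = 1.196 mol
mass = 1.196 × 18.02 = 21.55 g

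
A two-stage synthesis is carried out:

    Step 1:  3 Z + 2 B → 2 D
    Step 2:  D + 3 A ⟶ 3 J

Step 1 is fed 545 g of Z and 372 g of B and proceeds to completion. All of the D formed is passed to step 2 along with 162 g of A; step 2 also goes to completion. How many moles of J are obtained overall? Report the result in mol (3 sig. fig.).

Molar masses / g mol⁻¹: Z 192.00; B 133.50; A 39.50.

4.10 mol

Step 1:
n(Z) = 545.0 / 192.00 = 2.839 mol
n(B) = 372.0 / 133.50 = 2.787 mol
n/ν → Z: 0.9463, B: 1.394; Z is limiting.
n(D) produced = (2/3) × 2.839 = 1.893 mol
Step 2:
n(D) available = 1.893 mol
n(A) = 162.0 / 39.50 = 4.101 mol
n/ν → D: 1.893, A: 1.367; A is limiting.
n(J) = (3/3) × 4.101 = 4.101 mol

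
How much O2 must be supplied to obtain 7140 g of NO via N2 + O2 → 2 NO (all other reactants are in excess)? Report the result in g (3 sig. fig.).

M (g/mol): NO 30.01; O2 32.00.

3810 g

n(NO) = 7140 / 30.01 = 237.9 mol
n(O2) = (1/2) × 237.9 = 119.0 mol
mass = 119.0 × 32.00 = 3808 g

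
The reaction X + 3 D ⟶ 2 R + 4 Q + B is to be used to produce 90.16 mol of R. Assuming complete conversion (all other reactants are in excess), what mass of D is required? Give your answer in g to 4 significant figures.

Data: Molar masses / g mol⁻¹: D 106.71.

14430 g

n(R) = 90.16 mol
n(D) = (3/2) × 90.16 = 135.2 mol
mass = 135.2 × 106.71 = 14430 g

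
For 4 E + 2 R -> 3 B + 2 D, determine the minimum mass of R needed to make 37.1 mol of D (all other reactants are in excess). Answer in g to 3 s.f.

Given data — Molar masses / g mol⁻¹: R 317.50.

11800 g

n(D) = 37.10 mol
n(R) = (2/2) × 37.10 = 37.10 mol
mass = 37.10 × 317.50 = 11780 g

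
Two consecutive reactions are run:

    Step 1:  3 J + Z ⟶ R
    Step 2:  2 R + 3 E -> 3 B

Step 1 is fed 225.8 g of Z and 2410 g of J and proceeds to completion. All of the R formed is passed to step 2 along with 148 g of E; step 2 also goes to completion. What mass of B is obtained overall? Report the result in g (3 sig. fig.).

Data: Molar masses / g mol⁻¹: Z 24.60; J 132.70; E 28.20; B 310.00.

Step 1:
n(Z) = 225.8 / 24.60 = 9.179 mol
n(J) = 2410 / 132.70 = 18.16 mol
n/ν for Z = 9.179/1 = 9.179
n/ν for J = 18.16/3 = 6.053
Smallest n/ν is J → limiting reagent.
n(R) produced = (1/3) × 18.16 = 6.053 mol
Step 2:
n(R) available = 6.053 mol
n(E) = 148.0 / 28.20 = 5.248 mol
n/ν for R = 6.053/2 = 3.027
n/ν for E = 5.248/3 = 1.749
Smallest n/ν is E → limiting reagent.
n(B) = (3/3) × 5.248 = 5.248 mol
mass = 5.248 × 310.00 = 1627 g

1630 g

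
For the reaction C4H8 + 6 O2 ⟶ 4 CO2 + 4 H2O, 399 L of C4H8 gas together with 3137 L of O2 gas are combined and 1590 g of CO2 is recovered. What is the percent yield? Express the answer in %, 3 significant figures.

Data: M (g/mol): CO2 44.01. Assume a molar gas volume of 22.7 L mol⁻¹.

51.4 %

n(C4H8) = 399.0 / 22.7 = 17.58 mol
n(O2) = 3137 / 22.7 = 138.2 mol
n/ν → C4H8: 17.58, O2: 23.03; C4H8 is limiting.
theoretical n(CO2) = (4/1) × 17.58 = 70.32 mol → 3095 g
% yield = 1590 / 3095 × 100 = 51.37 %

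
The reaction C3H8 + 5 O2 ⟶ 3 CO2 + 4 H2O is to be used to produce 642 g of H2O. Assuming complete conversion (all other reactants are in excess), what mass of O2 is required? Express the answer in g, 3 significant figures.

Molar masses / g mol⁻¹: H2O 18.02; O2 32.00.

1430 g

n(H2O) = 642 / 18.02 = 35.63 mol
n(O2) = (5/4) × 35.63 = 44.54 mol
mass = 44.54 × 32.00 = 1425 g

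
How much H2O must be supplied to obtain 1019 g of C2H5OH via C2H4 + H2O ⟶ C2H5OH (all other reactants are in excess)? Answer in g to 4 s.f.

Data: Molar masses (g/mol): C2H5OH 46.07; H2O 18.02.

398.6 g

n(C2H5OH) = 1019 / 46.07 = 22.12 mol
n(H2O) = (1/1) × 22.12 = 22.12 mol
mass = 22.12 × 18.02 = 398.6 g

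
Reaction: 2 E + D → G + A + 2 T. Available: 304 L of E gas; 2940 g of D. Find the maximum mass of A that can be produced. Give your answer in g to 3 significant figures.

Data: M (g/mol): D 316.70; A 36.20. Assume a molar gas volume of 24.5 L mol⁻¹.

n(E) = 304.0 / 24.5 = 12.41 mol
n(D) = 2940 / 316.70 = 9.283 mol
n/ν for E = 12.41/2 = 6.205
n/ν for D = 9.283/1 = 9.283
Smallest n/ν is E → limiting reagent.
n(A) = (1/2) × 12.41 = 6.205 mol
mass = 6.205 × 36.20 = 224.6 g

225 g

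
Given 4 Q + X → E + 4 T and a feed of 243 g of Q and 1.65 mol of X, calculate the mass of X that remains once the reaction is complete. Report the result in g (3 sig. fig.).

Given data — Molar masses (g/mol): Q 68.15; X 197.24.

n(Q) = 243.0 / 68.15 = 3.566 mol
n(X) = 1.650 mol
n/ν → Q: 0.8915, X: 1.650; Q is limiting.
X consumed = (1/4) × 3.566 = 0.8915 mol
X remaining = 1.650 − 0.8915 = 0.7585 mol
mass = 0.7585 × 197.24 = 149.6 g

150 g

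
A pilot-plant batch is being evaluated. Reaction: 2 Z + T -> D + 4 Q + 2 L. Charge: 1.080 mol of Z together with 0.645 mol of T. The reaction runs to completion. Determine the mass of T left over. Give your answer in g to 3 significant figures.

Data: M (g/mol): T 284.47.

29.9 g

n(Z) = 1.080 mol
n(T) = 0.6450 mol
n/ν for Z = 1.080/2 = 0.5400
n/ν for T = 0.6450/1 = 0.6450
Smallest n/ν is Z → limiting reagent.
T consumed = (1/2) × 1.080 = 0.5400 mol
T remaining = 0.6450 − 0.5400 = 0.1050 mol
mass = 0.1050 × 284.47 = 29.87 g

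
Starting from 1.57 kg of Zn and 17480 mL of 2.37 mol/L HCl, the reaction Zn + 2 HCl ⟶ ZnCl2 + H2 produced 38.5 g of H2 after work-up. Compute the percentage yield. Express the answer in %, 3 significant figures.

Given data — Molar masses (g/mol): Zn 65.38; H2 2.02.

92.0 %

n(Zn) = 1.570×1000 / 65.38 = 24.01 mol
n(HCl) = 2.37 × 17480/1000 = 41.43 mol
n/ν for Zn = 24.01/1 = 24.01
n/ν for HCl = 41.43/2 = 20.72
Smallest n/ν is HCl → limiting reagent.
theoretical n(H2) = (1/2) × 41.43 = 20.72 mol → 41.85 g
% yield = 38.5 / 41.85 × 100 = 92.00 %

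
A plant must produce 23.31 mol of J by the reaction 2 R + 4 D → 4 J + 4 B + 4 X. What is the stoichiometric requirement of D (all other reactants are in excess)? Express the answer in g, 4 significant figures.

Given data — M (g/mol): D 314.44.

n(J) = 23.31 mol
n(D) = (4/4) × 23.31 = 23.31 mol
mass = 23.31 × 314.44 = 7330 g

7330 g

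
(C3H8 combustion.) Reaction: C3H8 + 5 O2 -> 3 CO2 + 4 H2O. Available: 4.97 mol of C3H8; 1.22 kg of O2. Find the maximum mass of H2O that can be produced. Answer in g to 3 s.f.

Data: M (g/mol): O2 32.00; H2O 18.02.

n(C3H8) = 4.970 mol
n(O2) = 1.220×1000 / 32.00 = 38.13 mol
n/ν → C3H8: 4.970, O2: 7.626; C3H8 is limiting.
n(H2O) = (4/1) × 4.970 = 19.88 mol
mass = 19.88 × 18.02 = 358.2 g

358 g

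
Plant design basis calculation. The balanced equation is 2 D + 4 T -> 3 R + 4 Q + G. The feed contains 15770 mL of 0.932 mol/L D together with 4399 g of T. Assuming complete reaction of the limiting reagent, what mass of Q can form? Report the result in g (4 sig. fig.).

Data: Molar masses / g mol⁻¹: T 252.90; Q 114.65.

1994 g

n(D) = 0.932 × 15770/1000 = 14.70 mol
n(T) = 4399 / 252.90 = 17.39 mol
n/ν for D = 14.70/2 = 7.350
n/ν for T = 17.39/4 = 4.348
Smallest n/ν is T → limiting reagent.
n(Q) = (4/4) × 17.39 = 17.39 mol
mass = 17.39 × 114.65 = 1994 g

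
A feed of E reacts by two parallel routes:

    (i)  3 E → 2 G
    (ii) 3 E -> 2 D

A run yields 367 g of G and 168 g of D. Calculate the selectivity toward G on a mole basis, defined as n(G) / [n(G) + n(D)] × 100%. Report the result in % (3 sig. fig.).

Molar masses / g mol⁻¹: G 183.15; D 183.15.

n(G) = 367 / 183.15 = 2.004 mol
n(D) = 168 / 183.15 = 0.9173 mol
selectivity = 2.004/(2.004+0.9173) × 100 = 68.60 %

68.6 %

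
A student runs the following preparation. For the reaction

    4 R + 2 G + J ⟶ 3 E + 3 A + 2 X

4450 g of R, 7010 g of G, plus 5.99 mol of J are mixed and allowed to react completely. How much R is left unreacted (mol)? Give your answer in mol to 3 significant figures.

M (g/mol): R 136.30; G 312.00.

8.69 mol

n(R) = 4450 / 136.30 = 32.65 mol
n(G) = 7010 / 312.00 = 22.47 mol
n(J) = 5.990 mol
n/ν → R: 8.163, G: 11.24, J: 5.990; J is limiting.
R consumed = (4/1) × 5.990 = 23.96 mol
R remaining = 32.65 − 23.96 = 8.690 mol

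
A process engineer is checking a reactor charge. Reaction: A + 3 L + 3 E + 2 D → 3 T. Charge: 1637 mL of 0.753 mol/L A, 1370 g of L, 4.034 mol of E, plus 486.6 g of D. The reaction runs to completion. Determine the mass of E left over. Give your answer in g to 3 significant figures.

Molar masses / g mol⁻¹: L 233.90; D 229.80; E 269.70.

n(A) = 0.753 × 1637/1000 = 1.233 mol
n(L) = 1370 / 233.90 = 5.857 mol
n(E) = 4.034 mol
n(D) = 486.6 / 229.80 = 2.117 mol
n/ν for A = 1.233/1 = 1.233
n/ν for L = 5.857/3 = 1.952
n/ν for E = 4.034/3 = 1.345
n/ν for D = 2.117/2 = 1.059
Smallest n/ν is D → limiting reagent.
E consumed = (3/2) × 2.117 = 3.176 mol
E remaining = 4.034 − 3.176 = 0.8580 mol
mass = 0.8580 × 269.70 = 231.4 g

231 g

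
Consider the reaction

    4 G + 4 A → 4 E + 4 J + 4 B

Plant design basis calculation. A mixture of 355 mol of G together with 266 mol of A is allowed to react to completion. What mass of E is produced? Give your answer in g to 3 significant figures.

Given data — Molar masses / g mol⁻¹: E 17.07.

4540 g

n(G) = 355.0 mol
n(A) = 266.0 mol
n/ν for G = 355.0/4 = 88.75
n/ν for A = 266.0/4 = 66.50
Smallest n/ν is A → limiting reagent.
n(E) = (4/4) × 266.0 = 266.0 mol
mass = 266.0 × 17.07 = 4541 g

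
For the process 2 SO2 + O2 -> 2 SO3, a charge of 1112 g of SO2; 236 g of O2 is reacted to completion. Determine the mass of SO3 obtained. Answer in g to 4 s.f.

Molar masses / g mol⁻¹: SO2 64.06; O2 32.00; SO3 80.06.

n(SO2) = 1112 / 64.06 = 17.36 mol
n(O2) = 236.0 / 32.00 = 7.375 mol
n/ν for SO2 = 17.36/2 = 8.680
n/ν for O2 = 7.375/1 = 7.375
Smallest n/ν is O2 → limiting reagent.
n(SO3) = (2/1) × 7.375 = 14.75 mol
mass = 14.75 × 80.06 = 1181 g

1181 g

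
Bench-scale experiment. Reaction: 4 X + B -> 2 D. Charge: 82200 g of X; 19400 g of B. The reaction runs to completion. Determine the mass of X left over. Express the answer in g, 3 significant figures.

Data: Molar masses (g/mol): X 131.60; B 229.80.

n(X) = 82200 / 131.60 = 624.6 mol
n(B) = 19400 / 229.80 = 84.42 mol
n/ν for X = 624.6/4 = 156.2
n/ν for B = 84.42/1 = 84.42
Smallest n/ν is B → limiting reagent.
X consumed = (4/1) × 84.42 = 337.7 mol
X remaining = 624.6 − 337.7 = 286.9 mol
mass = 286.9 × 131.60 = 37760 g

37800 g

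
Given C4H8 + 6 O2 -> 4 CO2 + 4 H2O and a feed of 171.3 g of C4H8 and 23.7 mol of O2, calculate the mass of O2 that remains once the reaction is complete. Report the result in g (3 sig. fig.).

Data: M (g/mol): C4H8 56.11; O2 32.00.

n(C4H8) = 171.3 / 56.11 = 3.053 mol
n(O2) = 23.70 mol
n/ν for C4H8 = 3.053/1 = 3.053
n/ν for O2 = 23.70/6 = 3.950
Smallest n/ν is C4H8 → limiting reagent.
O2 consumed = (6/1) × 3.053 = 18.32 mol
O2 remaining = 23.70 − 18.32 = 5.380 mol
mass = 5.380 × 32.00 = 172.2 g

172 g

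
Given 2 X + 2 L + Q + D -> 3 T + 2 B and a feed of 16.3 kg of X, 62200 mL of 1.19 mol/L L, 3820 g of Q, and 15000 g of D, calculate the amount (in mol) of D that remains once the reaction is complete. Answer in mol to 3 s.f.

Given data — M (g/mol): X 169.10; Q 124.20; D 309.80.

17.7 mol

n(X) = 16.30×1000 / 169.10 = 96.39 mol
n(L) = 1.19 × 62200/1000 = 74.02 mol
n(Q) = 3820 / 124.20 = 30.76 mol
n(D) = 15000 / 309.80 = 48.42 mol
n/ν for X = 96.39/2 = 48.20
n/ν for L = 74.02/2 = 37.01
n/ν for Q = 30.76/1 = 30.76
n/ν for D = 48.42/1 = 48.42
Smallest n/ν is Q → limiting reagent.
D consumed = (1/1) × 30.76 = 30.76 mol
D remaining = 48.42 − 30.76 = 17.66 mol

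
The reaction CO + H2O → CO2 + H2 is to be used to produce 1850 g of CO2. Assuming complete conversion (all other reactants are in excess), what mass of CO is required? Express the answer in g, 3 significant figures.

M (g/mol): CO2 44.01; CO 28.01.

n(CO2) = 1850 / 44.01 = 42.04 mol
n(CO) = (1/1) × 42.04 = 42.04 mol
mass = 42.04 × 28.01 = 1178 g

1180 g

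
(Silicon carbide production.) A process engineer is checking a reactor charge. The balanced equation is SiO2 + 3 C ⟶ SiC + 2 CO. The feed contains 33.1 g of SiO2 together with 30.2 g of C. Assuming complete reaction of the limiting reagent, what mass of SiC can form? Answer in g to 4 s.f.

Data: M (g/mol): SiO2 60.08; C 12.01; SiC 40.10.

n(SiO2) = 33.10 / 60.08 = 0.5509 mol
n(C) = 30.20 / 12.01 = 2.515 mol
n/ν for SiO2 = 0.5509/1 = 0.5509
n/ν for C = 2.515/3 = 0.8383
Smallest n/ν is SiO2 → limiting reagent.
n(SiC) = (1/1) × 0.5509 = 0.5509 mol
mass = 0.5509 × 40.10 = 22.09 g

22.09 g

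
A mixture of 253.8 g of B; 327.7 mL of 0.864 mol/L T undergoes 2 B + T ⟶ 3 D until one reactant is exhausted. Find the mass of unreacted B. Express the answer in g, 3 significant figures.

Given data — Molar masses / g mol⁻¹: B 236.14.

n(B) = 253.8 / 236.14 = 1.075 mol
n(T) = 0.864 × 327.7/1000 = 0.2831 mol
n/ν for B = 1.075/2 = 0.5375
n/ν for T = 0.2831/1 = 0.2831
Smallest n/ν is T → limiting reagent.
B consumed = (2/1) × 0.2831 = 0.5662 mol
B remaining = 1.075 − 0.5662 = 0.5088 mol
mass = 0.5088 × 236.14 = 120.1 g

120 g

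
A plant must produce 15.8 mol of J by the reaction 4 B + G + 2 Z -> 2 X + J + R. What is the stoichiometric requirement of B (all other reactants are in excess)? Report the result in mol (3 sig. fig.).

n(J) = 15.80 mol
n(B) = (4/1) × 15.80 = 63.20 mol

63.2 mol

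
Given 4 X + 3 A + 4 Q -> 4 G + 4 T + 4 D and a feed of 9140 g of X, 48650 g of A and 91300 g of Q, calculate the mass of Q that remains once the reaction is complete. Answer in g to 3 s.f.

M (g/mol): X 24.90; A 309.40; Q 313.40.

n(X) = 9140 / 24.90 = 367.1 mol
n(A) = 48650 / 309.40 = 157.2 mol
n(Q) = 91300 / 313.40 = 291.3 mol
n/ν for X = 367.1/4 = 91.78
n/ν for A = 157.2/3 = 52.40
n/ν for Q = 291.3/4 = 72.83
Smallest n/ν is A → limiting reagent.
Q consumed = (4/3) × 157.2 = 209.6 mol
Q remaining = 291.3 − 209.6 = 81.70 mol
mass = 81.70 × 313.40 = 25600 g

25600 g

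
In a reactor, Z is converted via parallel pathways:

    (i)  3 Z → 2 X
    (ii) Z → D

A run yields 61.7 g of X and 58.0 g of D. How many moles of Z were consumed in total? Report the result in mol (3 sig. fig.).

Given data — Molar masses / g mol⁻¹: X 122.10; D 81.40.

n(X) = 61.7 / 122.10 = 0.5053 mol
n(D) = 58.0 / 81.40 = 0.7125 mol
n(Z) via (i) = (3/2)×0.5053 = 0.7580 mol
n(Z) via (ii) = (1/1)×0.7125 = 0.7125 mol
total n(Z) = 0.7580 + 0.7125 = 1.471 mol

1.47 mol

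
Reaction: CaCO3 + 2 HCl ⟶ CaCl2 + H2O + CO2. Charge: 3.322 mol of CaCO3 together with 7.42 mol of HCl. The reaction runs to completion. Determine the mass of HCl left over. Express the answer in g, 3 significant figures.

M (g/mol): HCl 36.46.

n(CaCO3) = 3.322 mol
n(HCl) = 7.420 mol
n/ν for CaCO3 = 3.322/1 = 3.322
n/ν for HCl = 7.420/2 = 3.710
Smallest n/ν is CaCO3 → limiting reagent.
HCl consumed = (2/1) × 3.322 = 6.644 mol
HCl remaining = 7.420 − 6.644 = 0.7760 mol
mass = 0.7760 × 36.46 = 28.29 g

28.3 g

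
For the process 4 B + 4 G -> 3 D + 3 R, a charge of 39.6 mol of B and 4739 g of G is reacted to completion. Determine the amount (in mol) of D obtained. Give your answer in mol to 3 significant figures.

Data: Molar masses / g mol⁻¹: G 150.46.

n(B) = 39.60 mol
n(G) = 4739 / 150.46 = 31.50 mol
n/ν for B = 39.60/4 = 9.900
n/ν for G = 31.50/4 = 7.875
Smallest n/ν is G → limiting reagent.
n(D) = (3/4) × 31.50 = 23.63 mol

23.6 mol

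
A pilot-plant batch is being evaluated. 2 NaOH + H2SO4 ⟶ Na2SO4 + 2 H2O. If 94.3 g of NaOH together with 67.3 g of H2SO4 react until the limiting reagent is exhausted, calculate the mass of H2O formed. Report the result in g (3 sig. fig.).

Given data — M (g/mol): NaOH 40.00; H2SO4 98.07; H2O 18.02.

n(NaOH) = 94.30 / 40.00 = 2.358 mol
n(H2SO4) = 67.30 / 98.07 = 0.6862 mol
n/ν for NaOH = 2.358/2 = 1.179
n/ν for H2SO4 = 0.6862/1 = 0.6862
Smallest n/ν is H2SO4 → limiting reagent.
n(H2O) = (2/1) × 0.6862 = 1.372 mol
mass = 1.372 × 18.02 = 24.72 g

24.7 g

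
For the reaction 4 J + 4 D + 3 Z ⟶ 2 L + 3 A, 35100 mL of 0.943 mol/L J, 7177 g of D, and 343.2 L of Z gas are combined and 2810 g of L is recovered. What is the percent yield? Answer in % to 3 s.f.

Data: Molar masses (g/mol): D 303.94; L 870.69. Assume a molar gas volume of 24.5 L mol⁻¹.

34.6 %

n(J) = 0.943 × 35100/1000 = 33.10 mol
n(D) = 7177 / 303.94 = 23.61 mol
n(Z) = 343.2 / 24.5 = 14.01 mol
n/ν for J = 33.10/4 = 8.275
n/ν for D = 23.61/4 = 5.903
n/ν for Z = 14.01/3 = 4.670
Smallest n/ν is Z → limiting reagent.
theoretical n(L) = (2/3) × 14.01 = 9.340 mol → 8132 g
% yield = 2810 / 8132 × 100 = 34.55 %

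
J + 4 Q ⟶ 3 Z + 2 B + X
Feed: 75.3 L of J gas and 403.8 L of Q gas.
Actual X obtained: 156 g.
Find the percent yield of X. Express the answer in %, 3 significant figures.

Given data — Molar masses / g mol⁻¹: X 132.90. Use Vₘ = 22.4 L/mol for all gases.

n(J) = 75.30 / 22.4 = 3.362 mol
n(Q) = 403.8 / 22.4 = 18.03 mol
n/ν for J = 3.362/1 = 3.362
n/ν for Q = 18.03/4 = 4.508
Smallest n/ν is J → limiting reagent.
theoretical n(X) = (1/1) × 3.362 = 3.362 mol → 446.8 g
% yield = 156 / 446.8 × 100 = 34.91 %

34.9 %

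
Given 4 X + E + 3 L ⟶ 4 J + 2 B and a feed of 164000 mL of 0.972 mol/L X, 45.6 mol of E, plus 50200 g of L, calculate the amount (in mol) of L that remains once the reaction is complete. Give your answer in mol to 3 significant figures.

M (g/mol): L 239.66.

n(X) = 0.972 × 164000/1000 = 159.4 mol
n(E) = 45.60 mol
n(L) = 50200 / 239.66 = 209.5 mol
n/ν for X = 159.4/4 = 39.85
n/ν for E = 45.60/1 = 45.60
n/ν for L = 209.5/3 = 69.83
Smallest n/ν is X → limiting reagent.
L consumed = (3/4) × 159.4 = 119.6 mol
L remaining = 209.5 − 119.6 = 89.90 mol

89.9 mol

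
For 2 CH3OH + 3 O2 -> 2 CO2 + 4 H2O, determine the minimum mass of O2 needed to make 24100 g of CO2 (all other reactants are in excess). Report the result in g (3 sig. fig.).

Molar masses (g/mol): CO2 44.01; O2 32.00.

26300 g

n(CO2) = 24100 / 44.01 = 547.6 mol
n(O2) = (3/2) × 547.6 = 821.4 mol
mass = 821.4 × 32.00 = 26280 g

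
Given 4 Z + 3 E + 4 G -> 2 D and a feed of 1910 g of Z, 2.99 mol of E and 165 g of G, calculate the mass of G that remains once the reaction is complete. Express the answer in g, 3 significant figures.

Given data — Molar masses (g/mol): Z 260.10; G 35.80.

22.3 g

n(Z) = 1910 / 260.10 = 7.343 mol
n(E) = 2.990 mol
n(G) = 165.0 / 35.80 = 4.609 mol
n/ν → Z: 1.836, E: 0.9967, G: 1.152; E is limiting.
G consumed = (4/3) × 2.990 = 3.987 mol
G remaining = 4.609 − 3.987 = 0.6220 mol
mass = 0.6220 × 35.80 = 22.27 g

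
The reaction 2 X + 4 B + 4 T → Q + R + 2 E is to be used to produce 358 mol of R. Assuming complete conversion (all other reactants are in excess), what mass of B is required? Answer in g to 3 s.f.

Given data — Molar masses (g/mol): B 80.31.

n(R) = 358.0 mol
n(B) = (4/1) × 358.0 = 1432 mol
mass = 1432 × 80.31 = 115000 g

115000 g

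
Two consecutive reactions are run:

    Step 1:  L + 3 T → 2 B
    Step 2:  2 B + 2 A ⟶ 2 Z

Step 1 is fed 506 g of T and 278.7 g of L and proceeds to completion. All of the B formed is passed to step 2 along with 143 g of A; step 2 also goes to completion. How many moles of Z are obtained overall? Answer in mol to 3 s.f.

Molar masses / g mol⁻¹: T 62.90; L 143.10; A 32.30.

3.90 mol

Step 1:
n(T) = 506.0 / 62.90 = 8.045 mol
n(L) = 278.7 / 143.10 = 1.948 mol
n/ν for T = 8.045/3 = 2.682
n/ν for L = 1.948/1 = 1.948
Smallest n/ν is L → limiting reagent.
n(B) produced = (2/1) × 1.948 = 3.896 mol
Step 2:
n(B) available = 3.896 mol
n(A) = 143.0 / 32.30 = 4.427 mol
n/ν for B = 3.896/2 = 1.948
n/ν for A = 4.427/2 = 2.214
Smallest n/ν is B → limiting reagent.
n(Z) = (2/2) × 3.896 = 3.896 mol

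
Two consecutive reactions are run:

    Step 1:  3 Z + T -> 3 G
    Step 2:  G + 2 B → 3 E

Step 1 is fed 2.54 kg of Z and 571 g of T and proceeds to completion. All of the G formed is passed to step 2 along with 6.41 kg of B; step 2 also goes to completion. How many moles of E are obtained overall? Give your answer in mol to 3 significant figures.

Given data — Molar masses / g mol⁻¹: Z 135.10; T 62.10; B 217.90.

44.1 mol

Step 1:
n(Z) = 2.540×1000 / 135.10 = 18.80 mol
n(T) = 571.0 / 62.10 = 9.195 mol
n/ν for Z = 18.80/3 = 6.267
n/ν for T = 9.195/1 = 9.195
Smallest n/ν is Z → limiting reagent.
n(G) produced = (3/3) × 18.80 = 18.80 mol
Step 2:
n(G) available = 18.80 mol
n(B) = 6.410×1000 / 217.90 = 29.42 mol
n/ν for G = 18.80/1 = 18.80
n/ν for B = 29.42/2 = 14.71
Smallest n/ν is B → limiting reagent.
n(E) = (3/2) × 29.42 = 44.13 mol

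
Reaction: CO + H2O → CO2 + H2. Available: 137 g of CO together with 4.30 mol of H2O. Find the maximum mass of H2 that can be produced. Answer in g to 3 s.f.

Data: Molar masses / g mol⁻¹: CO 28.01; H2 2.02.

8.69 g

n(CO) = 137.0 / 28.01 = 4.891 mol
n(H2O) = 4.300 mol
n/ν → CO: 4.891, H2O: 4.300; H2O is limiting.
n(H2) = (1/1) × 4.300 = 4.300 mol
mass = 4.300 × 2.02 = 8.686 g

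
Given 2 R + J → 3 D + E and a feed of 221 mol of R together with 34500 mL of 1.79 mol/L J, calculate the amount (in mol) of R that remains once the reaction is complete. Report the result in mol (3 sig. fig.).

n(R) = 221.0 mol
n(J) = 1.79 × 34500/1000 = 61.76 mol
n/ν for R = 221.0/2 = 110.5
n/ν for J = 61.76/1 = 61.76
Smallest n/ν is J → limiting reagent.
R consumed = (2/1) × 61.76 = 123.5 mol
R remaining = 221.0 − 123.5 = 97.50 mol

97.5 mol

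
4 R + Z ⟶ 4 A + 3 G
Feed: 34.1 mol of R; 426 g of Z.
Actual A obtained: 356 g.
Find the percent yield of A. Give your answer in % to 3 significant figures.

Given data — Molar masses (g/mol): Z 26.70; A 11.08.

n(R) = 34.10 mol
n(Z) = 426.0 / 26.70 = 15.96 mol
n/ν for R = 34.10/4 = 8.525
n/ν for Z = 15.96/1 = 15.96
Smallest n/ν is R → limiting reagent.
theoretical n(A) = (4/4) × 34.10 = 34.10 mol → 377.8 g
% yield = 356 / 377.8 × 100 = 94.23 %

94.2 %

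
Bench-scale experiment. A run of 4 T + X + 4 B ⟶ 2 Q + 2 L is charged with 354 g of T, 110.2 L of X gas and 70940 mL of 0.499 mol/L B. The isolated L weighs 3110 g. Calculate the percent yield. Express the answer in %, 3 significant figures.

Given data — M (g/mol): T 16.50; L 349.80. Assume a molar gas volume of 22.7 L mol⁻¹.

91.6 %

n(T) = 354.0 / 16.50 = 21.45 mol
n(X) = 110.2 / 22.7 = 4.855 mol
n(B) = 0.499 × 70940/1000 = 35.40 mol
n/ν for T = 21.45/4 = 5.363
n/ν for X = 4.855/1 = 4.855
n/ν for B = 35.40/4 = 8.850
Smallest n/ν is X → limiting reagent.
theoretical n(L) = (2/1) × 4.855 = 9.710 mol → 3397 g
% yield = 3110 / 3397 × 100 = 91.55 %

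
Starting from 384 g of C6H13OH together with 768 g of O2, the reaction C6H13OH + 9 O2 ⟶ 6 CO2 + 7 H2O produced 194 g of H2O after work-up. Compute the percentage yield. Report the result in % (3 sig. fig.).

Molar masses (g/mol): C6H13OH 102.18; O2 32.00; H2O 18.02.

n(C6H13OH) = 384.0 / 102.18 = 3.758 mol
n(O2) = 768.0 / 32.00 = 24.00 mol
n/ν for C6H13OH = 3.758/1 = 3.758
n/ν for O2 = 24.00/9 = 2.667
Smallest n/ν is O2 → limiting reagent.
theoretical n(H2O) = (7/9) × 24.00 = 18.67 mol → 336.4 g
% yield = 194 / 336.4 × 100 = 57.67 %

57.7 %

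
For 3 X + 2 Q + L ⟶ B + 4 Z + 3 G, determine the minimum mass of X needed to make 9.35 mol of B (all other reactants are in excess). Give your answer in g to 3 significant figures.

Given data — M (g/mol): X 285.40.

8010 g

n(B) = 9.350 mol
n(X) = (3/1) × 9.350 = 28.05 mol
mass = 28.05 × 285.40 = 8005 g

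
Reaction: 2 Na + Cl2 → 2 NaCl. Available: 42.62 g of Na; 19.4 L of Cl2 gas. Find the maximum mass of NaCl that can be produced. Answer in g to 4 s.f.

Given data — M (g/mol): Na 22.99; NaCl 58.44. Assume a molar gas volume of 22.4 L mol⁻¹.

n(Na) = 42.62 / 22.99 = 1.854 mol
n(Cl2) = 19.40 / 22.4 = 0.8661 mol
n/ν → Na: 0.9270, Cl2: 0.8661; Cl2 is limiting.
n(NaCl) = (2/1) × 0.8661 = 1.732 mol
mass = 1.732 × 58.44 = 101.2 g

101.2 g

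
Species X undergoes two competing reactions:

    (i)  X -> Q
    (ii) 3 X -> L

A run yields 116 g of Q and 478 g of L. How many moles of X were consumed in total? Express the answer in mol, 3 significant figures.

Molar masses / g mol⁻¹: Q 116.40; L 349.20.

5.10 mol

n(Q) = 116 / 116.40 = 0.9966 mol
n(L) = 478 / 349.20 = 1.369 mol
n(X) via (i) = (1/1)×0.9966 = 0.9966 mol
n(X) via (ii) = (3/1)×1.369 = 4.107 mol
total n(X) = 0.9966 + 4.107 = 5.104 mol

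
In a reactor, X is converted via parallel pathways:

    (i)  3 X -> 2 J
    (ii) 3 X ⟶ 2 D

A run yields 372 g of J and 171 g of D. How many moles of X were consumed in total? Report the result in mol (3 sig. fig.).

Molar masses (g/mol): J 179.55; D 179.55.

4.54 mol

n(J) = 372 / 179.55 = 2.072 mol
n(D) = 171 / 179.55 = 0.9524 mol
n(X) via (i) = (3/2)×2.072 = 3.108 mol
n(X) via (ii) = (3/2)×0.9524 = 1.429 mol
total n(X) = 3.108 + 1.429 = 4.537 mol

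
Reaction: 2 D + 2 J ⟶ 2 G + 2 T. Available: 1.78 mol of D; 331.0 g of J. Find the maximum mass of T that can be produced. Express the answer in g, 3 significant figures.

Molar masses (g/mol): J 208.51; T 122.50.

194 g

n(D) = 1.780 mol
n(J) = 331.0 / 208.51 = 1.587 mol
n/ν → D: 0.8900, J: 0.7935; J is limiting.
n(T) = (2/2) × 1.587 = 1.587 mol
mass = 1.587 × 122.50 = 194.4 g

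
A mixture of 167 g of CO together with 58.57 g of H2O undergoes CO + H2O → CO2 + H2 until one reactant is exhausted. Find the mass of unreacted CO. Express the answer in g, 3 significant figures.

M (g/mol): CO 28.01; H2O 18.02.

n(CO) = 167.0 / 28.01 = 5.962 mol
n(H2O) = 58.57 / 18.02 = 3.250 mol
n/ν for CO = 5.962/1 = 5.962
n/ν for H2O = 3.250/1 = 3.250
Smallest n/ν is H2O → limiting reagent.
CO consumed = (1/1) × 3.250 = 3.250 mol
CO remaining = 5.962 − 3.250 = 2.712 mol
mass = 2.712 × 28.01 = 75.96 g

76.0 g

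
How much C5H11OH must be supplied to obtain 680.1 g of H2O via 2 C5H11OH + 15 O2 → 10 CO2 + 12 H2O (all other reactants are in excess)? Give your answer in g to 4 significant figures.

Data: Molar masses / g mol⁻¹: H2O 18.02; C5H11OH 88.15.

n(H2O) = 680.1 / 18.02 = 37.74 mol
n(C5H11OH) = (2/12) × 37.74 = 6.290 mol
mass = 6.290 × 88.15 = 554.5 g

554.5 g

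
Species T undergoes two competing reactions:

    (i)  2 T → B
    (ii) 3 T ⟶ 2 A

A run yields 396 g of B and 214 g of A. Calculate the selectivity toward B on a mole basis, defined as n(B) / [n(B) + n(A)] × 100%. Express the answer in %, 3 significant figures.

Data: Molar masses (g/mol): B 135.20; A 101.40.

58.1 %

n(B) = 396 / 135.20 = 2.929 mol
n(A) = 214 / 101.40 = 2.110 mol
selectivity = 2.929/(2.929+2.110) × 100 = 58.13 %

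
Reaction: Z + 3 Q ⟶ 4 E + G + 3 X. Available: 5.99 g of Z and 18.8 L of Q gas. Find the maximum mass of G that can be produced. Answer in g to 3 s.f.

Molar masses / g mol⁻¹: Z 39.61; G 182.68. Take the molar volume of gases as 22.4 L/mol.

n(Z) = 5.990 / 39.61 = 0.1512 mol
n(Q) = 18.80 / 22.4 = 0.8393 mol
n/ν → Z: 0.1512, Q: 0.2798; Z is limiting.
n(G) = (1/1) × 0.1512 = 0.1512 mol
mass = 0.1512 × 182.68 = 27.62 g

27.6 g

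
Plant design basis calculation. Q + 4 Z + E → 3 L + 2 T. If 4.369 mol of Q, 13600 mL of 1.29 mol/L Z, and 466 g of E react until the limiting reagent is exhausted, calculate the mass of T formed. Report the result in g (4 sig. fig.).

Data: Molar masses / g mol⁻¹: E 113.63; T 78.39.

n(Q) = 4.369 mol
n(Z) = 1.29 × 13600/1000 = 17.54 mol
n(E) = 466.0 / 113.63 = 4.101 mol
n/ν → Q: 4.369, Z: 4.385, E: 4.101; E is limiting.
n(T) = (2/1) × 4.101 = 8.202 mol
mass = 8.202 × 78.39 = 643.0 g

643.0 g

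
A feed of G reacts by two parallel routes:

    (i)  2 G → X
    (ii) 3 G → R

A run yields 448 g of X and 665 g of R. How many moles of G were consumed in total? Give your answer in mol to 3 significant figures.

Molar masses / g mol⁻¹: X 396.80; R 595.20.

5.61 mol

n(X) = 448 / 396.80 = 1.129 mol
n(R) = 665 / 595.20 = 1.117 mol
n(G) via (i) = (2/1)×1.129 = 2.258 mol
n(G) via (ii) = (3/1)×1.117 = 3.351 mol
total n(G) = 2.258 + 3.351 = 5.609 mol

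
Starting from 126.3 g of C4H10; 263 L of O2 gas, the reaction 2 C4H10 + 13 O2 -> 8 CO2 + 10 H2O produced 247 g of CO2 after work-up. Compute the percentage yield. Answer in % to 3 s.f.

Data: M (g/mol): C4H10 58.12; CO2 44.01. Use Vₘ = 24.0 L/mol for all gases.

n(C4H10) = 126.3 / 58.12 = 2.173 mol
n(O2) = 263.0 / 24.0 = 10.96 mol
n/ν for C4H10 = 2.173/2 = 1.087
n/ν for O2 = 10.96/13 = 0.8431
Smallest n/ν is O2 → limiting reagent.
theoretical n(CO2) = (8/13) × 10.96 = 6.745 mol → 296.8 g
% yield = 247 / 296.8 × 100 = 83.22 %

83.2 %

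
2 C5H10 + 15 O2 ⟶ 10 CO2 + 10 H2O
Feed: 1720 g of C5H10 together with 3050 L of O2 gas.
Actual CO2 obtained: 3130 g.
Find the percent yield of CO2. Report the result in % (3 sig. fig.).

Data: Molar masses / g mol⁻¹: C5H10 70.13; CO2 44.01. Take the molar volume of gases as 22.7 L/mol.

n(C5H10) = 1720 / 70.13 = 24.53 mol
n(O2) = 3050 / 22.7 = 134.4 mol
n/ν → C5H10: 12.27, O2: 8.960; O2 is limiting.
theoretical n(CO2) = (10/15) × 134.4 = 89.60 mol → 3943 g
% yield = 3130 / 3943 × 100 = 79.38 %

79.4 %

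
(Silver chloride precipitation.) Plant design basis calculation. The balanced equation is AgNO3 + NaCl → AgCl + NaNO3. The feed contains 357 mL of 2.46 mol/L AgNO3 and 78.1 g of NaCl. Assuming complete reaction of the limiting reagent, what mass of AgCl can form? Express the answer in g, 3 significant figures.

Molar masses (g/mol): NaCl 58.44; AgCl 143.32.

126 g

n(AgNO3) = 2.46 × 357.0/1000 = 0.8782 mol
n(NaCl) = 78.10 / 58.44 = 1.336 mol
n/ν for AgNO3 = 0.8782/1 = 0.8782
n/ν for NaCl = 1.336/1 = 1.336
Smallest n/ν is AgNO3 → limiting reagent.
n(AgCl) = (1/1) × 0.8782 = 0.8782 mol
mass = 0.8782 × 143.32 = 125.9 g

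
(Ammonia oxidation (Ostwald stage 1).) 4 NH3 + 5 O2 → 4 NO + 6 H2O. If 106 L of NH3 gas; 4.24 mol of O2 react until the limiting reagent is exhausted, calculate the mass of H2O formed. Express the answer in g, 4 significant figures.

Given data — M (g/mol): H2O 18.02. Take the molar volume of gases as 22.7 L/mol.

91.69 g

n(NH3) = 106.0 / 22.7 = 4.670 mol
n(O2) = 4.240 mol
n/ν for NH3 = 4.670/4 = 1.168
n/ν for O2 = 4.240/5 = 0.8480
Smallest n/ν is O2 → limiting reagent.
n(H2O) = (6/5) × 4.240 = 5.088 mol
mass = 5.088 × 18.02 = 91.69 g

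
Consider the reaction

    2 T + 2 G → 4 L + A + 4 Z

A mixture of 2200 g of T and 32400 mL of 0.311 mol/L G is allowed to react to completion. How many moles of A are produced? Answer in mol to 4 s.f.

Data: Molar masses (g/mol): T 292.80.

n(T) = 2200 / 292.80 = 7.514 mol
n(G) = 0.311 × 32400/1000 = 10.08 mol
n/ν for T = 7.514/2 = 3.757
n/ν for G = 10.08/2 = 5.040
Smallest n/ν is T → limiting reagent.
n(A) = (1/2) × 7.514 = 3.757 mol

3.757 mol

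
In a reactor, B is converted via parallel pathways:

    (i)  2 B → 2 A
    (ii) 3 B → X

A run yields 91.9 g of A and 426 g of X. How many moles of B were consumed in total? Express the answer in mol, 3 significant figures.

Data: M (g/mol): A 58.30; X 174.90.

n(A) = 91.9 / 58.30 = 1.576 mol
n(X) = 426 / 174.90 = 2.436 mol
n(B) via (i) = (2/2)×1.576 = 1.576 mol
n(B) via (ii) = (3/1)×2.436 = 7.308 mol
total n(B) = 1.576 + 7.308 = 8.884 mol

8.88 mol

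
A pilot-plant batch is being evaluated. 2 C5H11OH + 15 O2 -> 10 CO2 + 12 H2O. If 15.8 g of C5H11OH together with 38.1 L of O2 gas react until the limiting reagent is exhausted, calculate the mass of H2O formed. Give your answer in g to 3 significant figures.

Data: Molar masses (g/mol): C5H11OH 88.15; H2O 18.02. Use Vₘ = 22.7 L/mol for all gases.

n(C5H11OH) = 15.80 / 88.15 = 0.1792 mol
n(O2) = 38.10 / 22.7 = 1.678 mol
n/ν for C5H11OH = 0.1792/2 = 0.08960
n/ν for O2 = 1.678/15 = 0.1119
Smallest n/ν is C5H11OH → limiting reagent.
n(H2O) = (12/2) × 0.1792 = 1.075 mol
mass = 1.075 × 18.02 = 19.37 g

19.4 g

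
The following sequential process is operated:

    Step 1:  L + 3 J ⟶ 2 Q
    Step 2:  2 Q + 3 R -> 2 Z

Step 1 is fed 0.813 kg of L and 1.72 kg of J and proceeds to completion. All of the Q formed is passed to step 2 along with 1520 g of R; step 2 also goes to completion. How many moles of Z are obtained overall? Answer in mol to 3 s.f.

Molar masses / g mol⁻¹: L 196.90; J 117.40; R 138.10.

7.34 mol

Step 1:
n(L) = 0.8130×1000 / 196.90 = 4.129 mol
n(J) = 1.720×1000 / 117.40 = 14.65 mol
n/ν for L = 4.129/1 = 4.129
n/ν for J = 14.65/3 = 4.883
Smallest n/ν is L → limiting reagent.
n(Q) produced = (2/1) × 4.129 = 8.258 mol
Step 2:
n(Q) available = 8.258 mol
n(R) = 1520 / 138.10 = 11.01 mol
n/ν for Q = 8.258/2 = 4.129
n/ν for R = 11.01/3 = 3.670
Smallest n/ν is R → limiting reagent.
n(Z) = (2/3) × 11.01 = 7.340 mol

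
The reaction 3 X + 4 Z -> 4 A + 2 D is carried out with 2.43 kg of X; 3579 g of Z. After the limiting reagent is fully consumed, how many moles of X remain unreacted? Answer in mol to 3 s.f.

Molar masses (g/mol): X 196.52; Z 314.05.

3.82 mol

n(X) = 2.430×1000 / 196.52 = 12.37 mol
n(Z) = 3579 / 314.05 = 11.40 mol
n/ν → X: 4.123, Z: 2.850; Z is limiting.
X consumed = (3/4) × 11.40 = 8.550 mol
X remaining = 12.37 − 8.550 = 3.820 mol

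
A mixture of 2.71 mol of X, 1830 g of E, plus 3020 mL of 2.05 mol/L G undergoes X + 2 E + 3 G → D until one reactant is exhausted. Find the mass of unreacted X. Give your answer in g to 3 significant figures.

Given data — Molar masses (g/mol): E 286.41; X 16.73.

n(X) = 2.710 mol
n(E) = 1830 / 286.41 = 6.389 mol
n(G) = 2.05 × 3020/1000 = 6.191 mol
n/ν → X: 2.710, E: 3.195, G: 2.064; G is limiting.
X consumed = (1/3) × 6.191 = 2.064 mol
X remaining = 2.710 − 2.064 = 0.6460 mol
mass = 0.6460 × 16.73 = 10.81 g

10.8 g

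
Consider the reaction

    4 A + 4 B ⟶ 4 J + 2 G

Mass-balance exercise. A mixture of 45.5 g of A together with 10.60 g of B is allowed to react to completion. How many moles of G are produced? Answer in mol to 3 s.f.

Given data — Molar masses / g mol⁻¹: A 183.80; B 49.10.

0.108 mol

n(A) = 45.50 / 183.80 = 0.2476 mol
n(B) = 10.60 / 49.10 = 0.2159 mol
n/ν → A: 0.06190, B: 0.05398; B is limiting.
n(G) = (2/4) × 0.2159 = 0.1080 mol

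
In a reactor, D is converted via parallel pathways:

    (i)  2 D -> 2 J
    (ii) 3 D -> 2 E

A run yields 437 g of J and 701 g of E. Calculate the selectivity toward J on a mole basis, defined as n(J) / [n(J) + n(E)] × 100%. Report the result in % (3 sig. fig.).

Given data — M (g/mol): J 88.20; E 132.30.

n(J) = 437 / 88.20 = 4.955 mol
n(E) = 701 / 132.30 = 5.299 mol
selectivity = 4.955/(4.955+5.299) × 100 = 48.32 %

48.3 %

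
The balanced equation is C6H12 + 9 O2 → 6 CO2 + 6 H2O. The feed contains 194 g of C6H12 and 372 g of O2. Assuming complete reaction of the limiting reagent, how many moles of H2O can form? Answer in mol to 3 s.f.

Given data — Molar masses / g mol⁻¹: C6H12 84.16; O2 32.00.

7.75 mol

n(C6H12) = 194.0 / 84.16 = 2.305 mol
n(O2) = 372.0 / 32.00 = 11.63 mol
n/ν for C6H12 = 2.305/1 = 2.305
n/ν for O2 = 11.63/9 = 1.292
Smallest n/ν is O2 → limiting reagent.
n(H2O) = (6/9) × 11.63 = 7.753 mol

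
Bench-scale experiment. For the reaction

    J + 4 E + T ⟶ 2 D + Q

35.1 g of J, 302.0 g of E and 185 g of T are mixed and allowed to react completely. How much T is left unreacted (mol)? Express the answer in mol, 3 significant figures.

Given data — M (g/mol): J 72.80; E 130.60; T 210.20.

0.398 mol

n(J) = 35.10 / 72.80 = 0.4821 mol
n(E) = 302.0 / 130.60 = 2.312 mol
n(T) = 185.0 / 210.20 = 0.8801 mol
n/ν → J: 0.4821, E: 0.5780, T: 0.8801; J is limiting.
T consumed = (1/1) × 0.4821 = 0.4821 mol
T remaining = 0.8801 − 0.4821 = 0.3980 mol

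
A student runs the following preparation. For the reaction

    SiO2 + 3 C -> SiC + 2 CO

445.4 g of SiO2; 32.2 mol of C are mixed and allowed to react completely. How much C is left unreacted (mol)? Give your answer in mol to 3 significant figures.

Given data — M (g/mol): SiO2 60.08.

n(SiO2) = 445.4 / 60.08 = 7.413 mol
n(C) = 32.20 mol
n/ν → SiO2: 7.413, C: 10.73; SiO2 is limiting.
C consumed = (3/1) × 7.413 = 22.24 mol
C remaining = 32.20 − 22.24 = 9.960 mol

9.96 mol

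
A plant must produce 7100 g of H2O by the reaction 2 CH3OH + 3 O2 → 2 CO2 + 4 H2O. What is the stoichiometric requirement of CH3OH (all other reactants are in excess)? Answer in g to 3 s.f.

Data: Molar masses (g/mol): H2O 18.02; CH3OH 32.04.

6310 g

n(H2O) = 7100 / 18.02 = 394.0 mol
n(CH3OH) = (2/4) × 394.0 = 197.0 mol
mass = 197.0 × 32.04 = 6312 g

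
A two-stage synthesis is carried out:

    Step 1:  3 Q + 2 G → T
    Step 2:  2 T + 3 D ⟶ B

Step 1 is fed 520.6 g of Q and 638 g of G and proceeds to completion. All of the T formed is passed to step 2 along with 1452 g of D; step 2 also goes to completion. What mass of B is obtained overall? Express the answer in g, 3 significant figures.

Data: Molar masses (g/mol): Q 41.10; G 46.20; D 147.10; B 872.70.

Step 1:
n(Q) = 520.6 / 41.10 = 12.67 mol
n(G) = 638.0 / 46.20 = 13.81 mol
n/ν for Q = 12.67/3 = 4.223
n/ν for G = 13.81/2 = 6.905
Smallest n/ν is Q → limiting reagent.
n(T) produced = (1/3) × 12.67 = 4.223 mol
Step 2:
n(T) available = 4.223 mol
n(D) = 1452 / 147.10 = 9.871 mol
n/ν for T = 4.223/2 = 2.112
n/ν for D = 9.871/3 = 3.290
Smallest n/ν is T → limiting reagent.
n(B) = (1/2) × 4.223 = 2.112 mol
mass = 2.112 × 872.70 = 1843 g

1840 g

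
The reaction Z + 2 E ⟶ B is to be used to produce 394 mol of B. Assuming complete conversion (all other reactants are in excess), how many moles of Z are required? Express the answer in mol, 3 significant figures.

394 mol

n(B) = 394.0 mol
n(Z) = (1/1) × 394.0 = 394.0 mol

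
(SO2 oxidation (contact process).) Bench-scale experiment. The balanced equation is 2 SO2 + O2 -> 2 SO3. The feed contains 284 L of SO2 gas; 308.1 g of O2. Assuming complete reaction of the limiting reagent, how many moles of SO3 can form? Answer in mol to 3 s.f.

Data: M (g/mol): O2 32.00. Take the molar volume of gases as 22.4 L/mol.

12.7 mol

n(SO2) = 284.0 / 22.4 = 12.68 mol
n(O2) = 308.1 / 32.00 = 9.628 mol
n/ν for SO2 = 12.68/2 = 6.340
n/ν for O2 = 9.628/1 = 9.628
Smallest n/ν is SO2 → limiting reagent.
n(SO3) = (2/2) × 12.68 = 12.68 mol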